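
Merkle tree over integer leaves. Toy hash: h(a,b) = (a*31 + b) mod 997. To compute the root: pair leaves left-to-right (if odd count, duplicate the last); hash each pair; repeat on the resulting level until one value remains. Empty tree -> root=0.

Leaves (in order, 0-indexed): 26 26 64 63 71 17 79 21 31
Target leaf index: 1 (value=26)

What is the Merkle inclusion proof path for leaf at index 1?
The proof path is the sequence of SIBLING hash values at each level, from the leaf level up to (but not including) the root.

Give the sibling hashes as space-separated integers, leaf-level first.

L0 (leaves): [26, 26, 64, 63, 71, 17, 79, 21, 31], target index=1
L1: h(26,26)=(26*31+26)%997=832 [pair 0] h(64,63)=(64*31+63)%997=53 [pair 1] h(71,17)=(71*31+17)%997=224 [pair 2] h(79,21)=(79*31+21)%997=476 [pair 3] h(31,31)=(31*31+31)%997=992 [pair 4] -> [832, 53, 224, 476, 992]
  Sibling for proof at L0: 26
L2: h(832,53)=(832*31+53)%997=920 [pair 0] h(224,476)=(224*31+476)%997=441 [pair 1] h(992,992)=(992*31+992)%997=837 [pair 2] -> [920, 441, 837]
  Sibling for proof at L1: 53
L3: h(920,441)=(920*31+441)%997=48 [pair 0] h(837,837)=(837*31+837)%997=862 [pair 1] -> [48, 862]
  Sibling for proof at L2: 441
L4: h(48,862)=(48*31+862)%997=356 [pair 0] -> [356]
  Sibling for proof at L3: 862
Root: 356
Proof path (sibling hashes from leaf to root): [26, 53, 441, 862]

Answer: 26 53 441 862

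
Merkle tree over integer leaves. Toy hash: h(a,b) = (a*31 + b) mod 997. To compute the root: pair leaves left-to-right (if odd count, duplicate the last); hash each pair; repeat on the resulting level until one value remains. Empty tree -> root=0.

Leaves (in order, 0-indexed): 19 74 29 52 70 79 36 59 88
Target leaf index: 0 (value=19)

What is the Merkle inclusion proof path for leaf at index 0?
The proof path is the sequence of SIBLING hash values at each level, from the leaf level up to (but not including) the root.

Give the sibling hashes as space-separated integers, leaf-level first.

Answer: 74 951 107 260

Derivation:
L0 (leaves): [19, 74, 29, 52, 70, 79, 36, 59, 88], target index=0
L1: h(19,74)=(19*31+74)%997=663 [pair 0] h(29,52)=(29*31+52)%997=951 [pair 1] h(70,79)=(70*31+79)%997=255 [pair 2] h(36,59)=(36*31+59)%997=178 [pair 3] h(88,88)=(88*31+88)%997=822 [pair 4] -> [663, 951, 255, 178, 822]
  Sibling for proof at L0: 74
L2: h(663,951)=(663*31+951)%997=567 [pair 0] h(255,178)=(255*31+178)%997=107 [pair 1] h(822,822)=(822*31+822)%997=382 [pair 2] -> [567, 107, 382]
  Sibling for proof at L1: 951
L3: h(567,107)=(567*31+107)%997=735 [pair 0] h(382,382)=(382*31+382)%997=260 [pair 1] -> [735, 260]
  Sibling for proof at L2: 107
L4: h(735,260)=(735*31+260)%997=114 [pair 0] -> [114]
  Sibling for proof at L3: 260
Root: 114
Proof path (sibling hashes from leaf to root): [74, 951, 107, 260]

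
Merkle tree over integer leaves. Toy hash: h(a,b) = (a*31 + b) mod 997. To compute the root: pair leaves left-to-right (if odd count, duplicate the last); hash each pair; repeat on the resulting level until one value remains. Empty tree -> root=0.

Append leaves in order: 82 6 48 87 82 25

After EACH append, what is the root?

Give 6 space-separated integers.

Answer: 82 554 764 803 188 358

Derivation:
After append 82 (leaves=[82]):
  L0: [82]
  root=82
After append 6 (leaves=[82, 6]):
  L0: [82, 6]
  L1: h(82,6)=(82*31+6)%997=554 -> [554]
  root=554
After append 48 (leaves=[82, 6, 48]):
  L0: [82, 6, 48]
  L1: h(82,6)=(82*31+6)%997=554 h(48,48)=(48*31+48)%997=539 -> [554, 539]
  L2: h(554,539)=(554*31+539)%997=764 -> [764]
  root=764
After append 87 (leaves=[82, 6, 48, 87]):
  L0: [82, 6, 48, 87]
  L1: h(82,6)=(82*31+6)%997=554 h(48,87)=(48*31+87)%997=578 -> [554, 578]
  L2: h(554,578)=(554*31+578)%997=803 -> [803]
  root=803
After append 82 (leaves=[82, 6, 48, 87, 82]):
  L0: [82, 6, 48, 87, 82]
  L1: h(82,6)=(82*31+6)%997=554 h(48,87)=(48*31+87)%997=578 h(82,82)=(82*31+82)%997=630 -> [554, 578, 630]
  L2: h(554,578)=(554*31+578)%997=803 h(630,630)=(630*31+630)%997=220 -> [803, 220]
  L3: h(803,220)=(803*31+220)%997=188 -> [188]
  root=188
After append 25 (leaves=[82, 6, 48, 87, 82, 25]):
  L0: [82, 6, 48, 87, 82, 25]
  L1: h(82,6)=(82*31+6)%997=554 h(48,87)=(48*31+87)%997=578 h(82,25)=(82*31+25)%997=573 -> [554, 578, 573]
  L2: h(554,578)=(554*31+578)%997=803 h(573,573)=(573*31+573)%997=390 -> [803, 390]
  L3: h(803,390)=(803*31+390)%997=358 -> [358]
  root=358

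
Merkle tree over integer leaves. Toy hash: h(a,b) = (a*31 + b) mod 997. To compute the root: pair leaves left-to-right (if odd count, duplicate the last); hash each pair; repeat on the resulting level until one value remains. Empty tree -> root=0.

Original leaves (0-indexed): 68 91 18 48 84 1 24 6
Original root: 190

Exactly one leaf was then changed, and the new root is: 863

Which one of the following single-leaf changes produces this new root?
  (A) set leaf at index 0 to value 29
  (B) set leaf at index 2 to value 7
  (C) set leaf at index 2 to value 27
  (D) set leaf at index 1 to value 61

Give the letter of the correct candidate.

Original leaves: [68, 91, 18, 48, 84, 1, 24, 6]
Target new root: 863
Try each candidate change and compute the resulting root:
Candidate A: set leaf[0] = 29 -> leaves = [29, 91, 18, 48, 84, 1, 24, 6]
  L0: [29, 91, 18, 48, 84, 1, 24, 6]
  L1: h(29,91)=(29*31+91)%997=990 h(18,48)=(18*31+48)%997=606 h(84,1)=(84*31+1)%997=611 h(24,6)=(24*31+6)%997=750 -> [990, 606, 611, 750]
  L2: h(990,606)=(990*31+606)%997=389 h(611,750)=(611*31+750)%997=748 -> [389, 748]
  L3: h(389,748)=(389*31+748)%997=843 -> [843]
  root = 843 != target 863
Candidate B: set leaf[2] = 7 -> leaves = [68, 91, 7, 48, 84, 1, 24, 6]
  L0: [68, 91, 7, 48, 84, 1, 24, 6]
  L1: h(68,91)=(68*31+91)%997=205 h(7,48)=(7*31+48)%997=265 h(84,1)=(84*31+1)%997=611 h(24,6)=(24*31+6)%997=750 -> [205, 265, 611, 750]
  L2: h(205,265)=(205*31+265)%997=638 h(611,750)=(611*31+750)%997=748 -> [638, 748]
  L3: h(638,748)=(638*31+748)%997=586 -> [586]
  root = 586 != target 863
Candidate C: set leaf[2] = 27 -> leaves = [68, 91, 27, 48, 84, 1, 24, 6]
  L0: [68, 91, 27, 48, 84, 1, 24, 6]
  L1: h(68,91)=(68*31+91)%997=205 h(27,48)=(27*31+48)%997=885 h(84,1)=(84*31+1)%997=611 h(24,6)=(24*31+6)%997=750 -> [205, 885, 611, 750]
  L2: h(205,885)=(205*31+885)%997=261 h(611,750)=(611*31+750)%997=748 -> [261, 748]
  L3: h(261,748)=(261*31+748)%997=863 -> [863]
  root = 863 == target 863  ** MATCH **
Candidate D: set leaf[1] = 61 -> leaves = [68, 61, 18, 48, 84, 1, 24, 6]
  L0: [68, 61, 18, 48, 84, 1, 24, 6]
  L1: h(68,61)=(68*31+61)%997=175 h(18,48)=(18*31+48)%997=606 h(84,1)=(84*31+1)%997=611 h(24,6)=(24*31+6)%997=750 -> [175, 606, 611, 750]
  L2: h(175,606)=(175*31+606)%997=49 h(611,750)=(611*31+750)%997=748 -> [49, 748]
  L3: h(49,748)=(49*31+748)%997=273 -> [273]
  root = 273 != target 863
Candidate C produces the target root.

Answer: C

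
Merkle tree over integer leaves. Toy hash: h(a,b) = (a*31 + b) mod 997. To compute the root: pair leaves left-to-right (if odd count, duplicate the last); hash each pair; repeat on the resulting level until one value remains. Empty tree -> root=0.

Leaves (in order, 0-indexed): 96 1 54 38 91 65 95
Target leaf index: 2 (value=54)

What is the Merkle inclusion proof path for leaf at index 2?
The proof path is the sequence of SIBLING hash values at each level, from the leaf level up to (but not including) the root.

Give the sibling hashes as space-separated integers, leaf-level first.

L0 (leaves): [96, 1, 54, 38, 91, 65, 95], target index=2
L1: h(96,1)=(96*31+1)%997=983 [pair 0] h(54,38)=(54*31+38)%997=715 [pair 1] h(91,65)=(91*31+65)%997=892 [pair 2] h(95,95)=(95*31+95)%997=49 [pair 3] -> [983, 715, 892, 49]
  Sibling for proof at L0: 38
L2: h(983,715)=(983*31+715)%997=281 [pair 0] h(892,49)=(892*31+49)%997=782 [pair 1] -> [281, 782]
  Sibling for proof at L1: 983
L3: h(281,782)=(281*31+782)%997=520 [pair 0] -> [520]
  Sibling for proof at L2: 782
Root: 520
Proof path (sibling hashes from leaf to root): [38, 983, 782]

Answer: 38 983 782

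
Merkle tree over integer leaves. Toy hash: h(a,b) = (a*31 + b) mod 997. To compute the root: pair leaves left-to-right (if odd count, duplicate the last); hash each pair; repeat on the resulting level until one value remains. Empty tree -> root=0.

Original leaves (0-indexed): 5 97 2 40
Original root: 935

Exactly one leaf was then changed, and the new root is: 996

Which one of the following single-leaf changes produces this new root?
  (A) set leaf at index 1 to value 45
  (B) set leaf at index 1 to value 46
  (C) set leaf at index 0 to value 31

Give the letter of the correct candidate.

Answer: C

Derivation:
Original leaves: [5, 97, 2, 40]
Target new root: 996
Try each candidate change and compute the resulting root:
Candidate A: set leaf[1] = 45 -> leaves = [5, 45, 2, 40]
  L0: [5, 45, 2, 40]
  L1: h(5,45)=(5*31+45)%997=200 h(2,40)=(2*31+40)%997=102 -> [200, 102]
  L2: h(200,102)=(200*31+102)%997=320 -> [320]
  root = 320 != target 996
Candidate B: set leaf[1] = 46 -> leaves = [5, 46, 2, 40]
  L0: [5, 46, 2, 40]
  L1: h(5,46)=(5*31+46)%997=201 h(2,40)=(2*31+40)%997=102 -> [201, 102]
  L2: h(201,102)=(201*31+102)%997=351 -> [351]
  root = 351 != target 996
Candidate C: set leaf[0] = 31 -> leaves = [31, 97, 2, 40]
  L0: [31, 97, 2, 40]
  L1: h(31,97)=(31*31+97)%997=61 h(2,40)=(2*31+40)%997=102 -> [61, 102]
  L2: h(61,102)=(61*31+102)%997=996 -> [996]
  root = 996 == target 996  ** MATCH **
Candidate C produces the target root.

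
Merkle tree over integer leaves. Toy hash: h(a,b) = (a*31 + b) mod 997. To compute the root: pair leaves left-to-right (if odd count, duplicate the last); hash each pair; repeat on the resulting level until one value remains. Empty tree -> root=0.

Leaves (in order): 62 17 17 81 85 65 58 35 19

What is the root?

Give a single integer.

Answer: 576

Derivation:
L0: [62, 17, 17, 81, 85, 65, 58, 35, 19]
L1: h(62,17)=(62*31+17)%997=942 h(17,81)=(17*31+81)%997=608 h(85,65)=(85*31+65)%997=706 h(58,35)=(58*31+35)%997=836 h(19,19)=(19*31+19)%997=608 -> [942, 608, 706, 836, 608]
L2: h(942,608)=(942*31+608)%997=897 h(706,836)=(706*31+836)%997=788 h(608,608)=(608*31+608)%997=513 -> [897, 788, 513]
L3: h(897,788)=(897*31+788)%997=679 h(513,513)=(513*31+513)%997=464 -> [679, 464]
L4: h(679,464)=(679*31+464)%997=576 -> [576]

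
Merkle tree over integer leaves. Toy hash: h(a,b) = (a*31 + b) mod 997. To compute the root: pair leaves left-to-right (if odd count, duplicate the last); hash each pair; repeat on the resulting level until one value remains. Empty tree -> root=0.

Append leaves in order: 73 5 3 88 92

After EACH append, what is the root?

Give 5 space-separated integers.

Answer: 73 274 614 699 225

Derivation:
After append 73 (leaves=[73]):
  L0: [73]
  root=73
After append 5 (leaves=[73, 5]):
  L0: [73, 5]
  L1: h(73,5)=(73*31+5)%997=274 -> [274]
  root=274
After append 3 (leaves=[73, 5, 3]):
  L0: [73, 5, 3]
  L1: h(73,5)=(73*31+5)%997=274 h(3,3)=(3*31+3)%997=96 -> [274, 96]
  L2: h(274,96)=(274*31+96)%997=614 -> [614]
  root=614
After append 88 (leaves=[73, 5, 3, 88]):
  L0: [73, 5, 3, 88]
  L1: h(73,5)=(73*31+5)%997=274 h(3,88)=(3*31+88)%997=181 -> [274, 181]
  L2: h(274,181)=(274*31+181)%997=699 -> [699]
  root=699
After append 92 (leaves=[73, 5, 3, 88, 92]):
  L0: [73, 5, 3, 88, 92]
  L1: h(73,5)=(73*31+5)%997=274 h(3,88)=(3*31+88)%997=181 h(92,92)=(92*31+92)%997=950 -> [274, 181, 950]
  L2: h(274,181)=(274*31+181)%997=699 h(950,950)=(950*31+950)%997=490 -> [699, 490]
  L3: h(699,490)=(699*31+490)%997=225 -> [225]
  root=225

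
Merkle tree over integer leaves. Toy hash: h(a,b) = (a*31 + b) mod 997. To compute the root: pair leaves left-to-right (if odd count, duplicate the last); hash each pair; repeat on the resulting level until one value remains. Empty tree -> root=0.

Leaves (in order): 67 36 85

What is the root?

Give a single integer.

Answer: 427

Derivation:
L0: [67, 36, 85]
L1: h(67,36)=(67*31+36)%997=119 h(85,85)=(85*31+85)%997=726 -> [119, 726]
L2: h(119,726)=(119*31+726)%997=427 -> [427]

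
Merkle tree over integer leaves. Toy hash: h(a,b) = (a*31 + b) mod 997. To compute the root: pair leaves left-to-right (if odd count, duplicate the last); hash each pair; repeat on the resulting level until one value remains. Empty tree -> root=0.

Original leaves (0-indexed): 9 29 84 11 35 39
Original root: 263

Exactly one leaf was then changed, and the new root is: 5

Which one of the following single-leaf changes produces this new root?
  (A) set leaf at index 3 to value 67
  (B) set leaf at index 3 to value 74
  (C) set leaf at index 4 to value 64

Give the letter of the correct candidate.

Answer: A

Derivation:
Original leaves: [9, 29, 84, 11, 35, 39]
Target new root: 5
Try each candidate change and compute the resulting root:
Candidate A: set leaf[3] = 67 -> leaves = [9, 29, 84, 67, 35, 39]
  L0: [9, 29, 84, 67, 35, 39]
  L1: h(9,29)=(9*31+29)%997=308 h(84,67)=(84*31+67)%997=677 h(35,39)=(35*31+39)%997=127 -> [308, 677, 127]
  L2: h(308,677)=(308*31+677)%997=255 h(127,127)=(127*31+127)%997=76 -> [255, 76]
  L3: h(255,76)=(255*31+76)%997=5 -> [5]
  root = 5 == target 5  ** MATCH **
Candidate B: set leaf[3] = 74 -> leaves = [9, 29, 84, 74, 35, 39]
  L0: [9, 29, 84, 74, 35, 39]
  L1: h(9,29)=(9*31+29)%997=308 h(84,74)=(84*31+74)%997=684 h(35,39)=(35*31+39)%997=127 -> [308, 684, 127]
  L2: h(308,684)=(308*31+684)%997=262 h(127,127)=(127*31+127)%997=76 -> [262, 76]
  L3: h(262,76)=(262*31+76)%997=222 -> [222]
  root = 222 != target 5
Candidate C: set leaf[4] = 64 -> leaves = [9, 29, 84, 11, 64, 39]
  L0: [9, 29, 84, 11, 64, 39]
  L1: h(9,29)=(9*31+29)%997=308 h(84,11)=(84*31+11)%997=621 h(64,39)=(64*31+39)%997=29 -> [308, 621, 29]
  L2: h(308,621)=(308*31+621)%997=199 h(29,29)=(29*31+29)%997=928 -> [199, 928]
  L3: h(199,928)=(199*31+928)%997=118 -> [118]
  root = 118 != target 5
Candidate A produces the target root.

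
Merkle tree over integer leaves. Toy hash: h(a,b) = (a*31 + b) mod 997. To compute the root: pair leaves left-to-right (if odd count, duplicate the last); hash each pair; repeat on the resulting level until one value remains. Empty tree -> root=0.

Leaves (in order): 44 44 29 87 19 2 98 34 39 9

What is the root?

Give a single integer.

Answer: 503

Derivation:
L0: [44, 44, 29, 87, 19, 2, 98, 34, 39, 9]
L1: h(44,44)=(44*31+44)%997=411 h(29,87)=(29*31+87)%997=986 h(19,2)=(19*31+2)%997=591 h(98,34)=(98*31+34)%997=81 h(39,9)=(39*31+9)%997=221 -> [411, 986, 591, 81, 221]
L2: h(411,986)=(411*31+986)%997=766 h(591,81)=(591*31+81)%997=456 h(221,221)=(221*31+221)%997=93 -> [766, 456, 93]
L3: h(766,456)=(766*31+456)%997=274 h(93,93)=(93*31+93)%997=982 -> [274, 982]
L4: h(274,982)=(274*31+982)%997=503 -> [503]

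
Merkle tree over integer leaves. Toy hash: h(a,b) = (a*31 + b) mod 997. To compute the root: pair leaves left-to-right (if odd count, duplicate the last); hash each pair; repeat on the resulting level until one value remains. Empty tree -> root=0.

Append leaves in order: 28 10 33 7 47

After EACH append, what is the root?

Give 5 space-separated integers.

Answer: 28 878 358 332 594

Derivation:
After append 28 (leaves=[28]):
  L0: [28]
  root=28
After append 10 (leaves=[28, 10]):
  L0: [28, 10]
  L1: h(28,10)=(28*31+10)%997=878 -> [878]
  root=878
After append 33 (leaves=[28, 10, 33]):
  L0: [28, 10, 33]
  L1: h(28,10)=(28*31+10)%997=878 h(33,33)=(33*31+33)%997=59 -> [878, 59]
  L2: h(878,59)=(878*31+59)%997=358 -> [358]
  root=358
After append 7 (leaves=[28, 10, 33, 7]):
  L0: [28, 10, 33, 7]
  L1: h(28,10)=(28*31+10)%997=878 h(33,7)=(33*31+7)%997=33 -> [878, 33]
  L2: h(878,33)=(878*31+33)%997=332 -> [332]
  root=332
After append 47 (leaves=[28, 10, 33, 7, 47]):
  L0: [28, 10, 33, 7, 47]
  L1: h(28,10)=(28*31+10)%997=878 h(33,7)=(33*31+7)%997=33 h(47,47)=(47*31+47)%997=507 -> [878, 33, 507]
  L2: h(878,33)=(878*31+33)%997=332 h(507,507)=(507*31+507)%997=272 -> [332, 272]
  L3: h(332,272)=(332*31+272)%997=594 -> [594]
  root=594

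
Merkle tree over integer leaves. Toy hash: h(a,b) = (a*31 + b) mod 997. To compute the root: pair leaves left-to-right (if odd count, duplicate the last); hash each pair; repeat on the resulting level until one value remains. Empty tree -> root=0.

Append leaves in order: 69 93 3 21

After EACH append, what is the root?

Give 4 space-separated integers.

Answer: 69 238 495 513

Derivation:
After append 69 (leaves=[69]):
  L0: [69]
  root=69
After append 93 (leaves=[69, 93]):
  L0: [69, 93]
  L1: h(69,93)=(69*31+93)%997=238 -> [238]
  root=238
After append 3 (leaves=[69, 93, 3]):
  L0: [69, 93, 3]
  L1: h(69,93)=(69*31+93)%997=238 h(3,3)=(3*31+3)%997=96 -> [238, 96]
  L2: h(238,96)=(238*31+96)%997=495 -> [495]
  root=495
After append 21 (leaves=[69, 93, 3, 21]):
  L0: [69, 93, 3, 21]
  L1: h(69,93)=(69*31+93)%997=238 h(3,21)=(3*31+21)%997=114 -> [238, 114]
  L2: h(238,114)=(238*31+114)%997=513 -> [513]
  root=513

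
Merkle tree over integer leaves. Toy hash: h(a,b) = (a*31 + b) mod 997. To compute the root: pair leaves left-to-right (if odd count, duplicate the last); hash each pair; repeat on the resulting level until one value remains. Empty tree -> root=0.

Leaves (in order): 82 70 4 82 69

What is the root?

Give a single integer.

Answer: 956

Derivation:
L0: [82, 70, 4, 82, 69]
L1: h(82,70)=(82*31+70)%997=618 h(4,82)=(4*31+82)%997=206 h(69,69)=(69*31+69)%997=214 -> [618, 206, 214]
L2: h(618,206)=(618*31+206)%997=421 h(214,214)=(214*31+214)%997=866 -> [421, 866]
L3: h(421,866)=(421*31+866)%997=956 -> [956]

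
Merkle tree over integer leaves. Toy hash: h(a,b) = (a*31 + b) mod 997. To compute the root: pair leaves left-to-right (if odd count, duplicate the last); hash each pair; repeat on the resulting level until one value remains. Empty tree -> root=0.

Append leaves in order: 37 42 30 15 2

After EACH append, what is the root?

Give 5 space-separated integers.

After append 37 (leaves=[37]):
  L0: [37]
  root=37
After append 42 (leaves=[37, 42]):
  L0: [37, 42]
  L1: h(37,42)=(37*31+42)%997=192 -> [192]
  root=192
After append 30 (leaves=[37, 42, 30]):
  L0: [37, 42, 30]
  L1: h(37,42)=(37*31+42)%997=192 h(30,30)=(30*31+30)%997=960 -> [192, 960]
  L2: h(192,960)=(192*31+960)%997=930 -> [930]
  root=930
After append 15 (leaves=[37, 42, 30, 15]):
  L0: [37, 42, 30, 15]
  L1: h(37,42)=(37*31+42)%997=192 h(30,15)=(30*31+15)%997=945 -> [192, 945]
  L2: h(192,945)=(192*31+945)%997=915 -> [915]
  root=915
After append 2 (leaves=[37, 42, 30, 15, 2]):
  L0: [37, 42, 30, 15, 2]
  L1: h(37,42)=(37*31+42)%997=192 h(30,15)=(30*31+15)%997=945 h(2,2)=(2*31+2)%997=64 -> [192, 945, 64]
  L2: h(192,945)=(192*31+945)%997=915 h(64,64)=(64*31+64)%997=54 -> [915, 54]
  L3: h(915,54)=(915*31+54)%997=503 -> [503]
  root=503

Answer: 37 192 930 915 503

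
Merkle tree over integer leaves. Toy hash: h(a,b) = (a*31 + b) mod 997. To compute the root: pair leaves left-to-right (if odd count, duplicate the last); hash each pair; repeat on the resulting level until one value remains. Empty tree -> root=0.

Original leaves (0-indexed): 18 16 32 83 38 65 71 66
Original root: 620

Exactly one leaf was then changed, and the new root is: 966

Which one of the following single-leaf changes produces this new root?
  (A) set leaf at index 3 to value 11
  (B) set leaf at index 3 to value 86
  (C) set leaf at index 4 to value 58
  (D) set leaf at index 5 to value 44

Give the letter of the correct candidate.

Answer: D

Derivation:
Original leaves: [18, 16, 32, 83, 38, 65, 71, 66]
Target new root: 966
Try each candidate change and compute the resulting root:
Candidate A: set leaf[3] = 11 -> leaves = [18, 16, 32, 11, 38, 65, 71, 66]
  L0: [18, 16, 32, 11, 38, 65, 71, 66]
  L1: h(18,16)=(18*31+16)%997=574 h(32,11)=(32*31+11)%997=6 h(38,65)=(38*31+65)%997=246 h(71,66)=(71*31+66)%997=273 -> [574, 6, 246, 273]
  L2: h(574,6)=(574*31+6)%997=851 h(246,273)=(246*31+273)%997=920 -> [851, 920]
  L3: h(851,920)=(851*31+920)%997=382 -> [382]
  root = 382 != target 966
Candidate B: set leaf[3] = 86 -> leaves = [18, 16, 32, 86, 38, 65, 71, 66]
  L0: [18, 16, 32, 86, 38, 65, 71, 66]
  L1: h(18,16)=(18*31+16)%997=574 h(32,86)=(32*31+86)%997=81 h(38,65)=(38*31+65)%997=246 h(71,66)=(71*31+66)%997=273 -> [574, 81, 246, 273]
  L2: h(574,81)=(574*31+81)%997=926 h(246,273)=(246*31+273)%997=920 -> [926, 920]
  L3: h(926,920)=(926*31+920)%997=713 -> [713]
  root = 713 != target 966
Candidate C: set leaf[4] = 58 -> leaves = [18, 16, 32, 83, 58, 65, 71, 66]
  L0: [18, 16, 32, 83, 58, 65, 71, 66]
  L1: h(18,16)=(18*31+16)%997=574 h(32,83)=(32*31+83)%997=78 h(58,65)=(58*31+65)%997=866 h(71,66)=(71*31+66)%997=273 -> [574, 78, 866, 273]
  L2: h(574,78)=(574*31+78)%997=923 h(866,273)=(866*31+273)%997=200 -> [923, 200]
  L3: h(923,200)=(923*31+200)%997=897 -> [897]
  root = 897 != target 966
Candidate D: set leaf[5] = 44 -> leaves = [18, 16, 32, 83, 38, 44, 71, 66]
  L0: [18, 16, 32, 83, 38, 44, 71, 66]
  L1: h(18,16)=(18*31+16)%997=574 h(32,83)=(32*31+83)%997=78 h(38,44)=(38*31+44)%997=225 h(71,66)=(71*31+66)%997=273 -> [574, 78, 225, 273]
  L2: h(574,78)=(574*31+78)%997=923 h(225,273)=(225*31+273)%997=269 -> [923, 269]
  L3: h(923,269)=(923*31+269)%997=966 -> [966]
  root = 966 == target 966  ** MATCH **
Candidate D produces the target root.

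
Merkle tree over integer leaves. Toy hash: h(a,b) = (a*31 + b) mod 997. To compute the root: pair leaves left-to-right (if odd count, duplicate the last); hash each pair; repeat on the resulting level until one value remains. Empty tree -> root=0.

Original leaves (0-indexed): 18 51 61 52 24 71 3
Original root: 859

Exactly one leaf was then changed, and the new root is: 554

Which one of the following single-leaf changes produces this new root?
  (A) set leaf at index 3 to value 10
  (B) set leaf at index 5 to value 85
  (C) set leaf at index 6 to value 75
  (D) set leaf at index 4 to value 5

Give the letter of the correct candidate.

Original leaves: [18, 51, 61, 52, 24, 71, 3]
Target new root: 554
Try each candidate change and compute the resulting root:
Candidate A: set leaf[3] = 10 -> leaves = [18, 51, 61, 10, 24, 71, 3]
  L0: [18, 51, 61, 10, 24, 71, 3]
  L1: h(18,51)=(18*31+51)%997=609 h(61,10)=(61*31+10)%997=904 h(24,71)=(24*31+71)%997=815 h(3,3)=(3*31+3)%997=96 -> [609, 904, 815, 96]
  L2: h(609,904)=(609*31+904)%997=840 h(815,96)=(815*31+96)%997=436 -> [840, 436]
  L3: h(840,436)=(840*31+436)%997=554 -> [554]
  root = 554 == target 554  ** MATCH **
Candidate B: set leaf[5] = 85 -> leaves = [18, 51, 61, 52, 24, 85, 3]
  L0: [18, 51, 61, 52, 24, 85, 3]
  L1: h(18,51)=(18*31+51)%997=609 h(61,52)=(61*31+52)%997=946 h(24,85)=(24*31+85)%997=829 h(3,3)=(3*31+3)%997=96 -> [609, 946, 829, 96]
  L2: h(609,946)=(609*31+946)%997=882 h(829,96)=(829*31+96)%997=870 -> [882, 870]
  L3: h(882,870)=(882*31+870)%997=296 -> [296]
  root = 296 != target 554
Candidate C: set leaf[6] = 75 -> leaves = [18, 51, 61, 52, 24, 71, 75]
  L0: [18, 51, 61, 52, 24, 71, 75]
  L1: h(18,51)=(18*31+51)%997=609 h(61,52)=(61*31+52)%997=946 h(24,71)=(24*31+71)%997=815 h(75,75)=(75*31+75)%997=406 -> [609, 946, 815, 406]
  L2: h(609,946)=(609*31+946)%997=882 h(815,406)=(815*31+406)%997=746 -> [882, 746]
  L3: h(882,746)=(882*31+746)%997=172 -> [172]
  root = 172 != target 554
Candidate D: set leaf[4] = 5 -> leaves = [18, 51, 61, 52, 5, 71, 3]
  L0: [18, 51, 61, 52, 5, 71, 3]
  L1: h(18,51)=(18*31+51)%997=609 h(61,52)=(61*31+52)%997=946 h(5,71)=(5*31+71)%997=226 h(3,3)=(3*31+3)%997=96 -> [609, 946, 226, 96]
  L2: h(609,946)=(609*31+946)%997=882 h(226,96)=(226*31+96)%997=123 -> [882, 123]
  L3: h(882,123)=(882*31+123)%997=546 -> [546]
  root = 546 != target 554
Candidate A produces the target root.

Answer: A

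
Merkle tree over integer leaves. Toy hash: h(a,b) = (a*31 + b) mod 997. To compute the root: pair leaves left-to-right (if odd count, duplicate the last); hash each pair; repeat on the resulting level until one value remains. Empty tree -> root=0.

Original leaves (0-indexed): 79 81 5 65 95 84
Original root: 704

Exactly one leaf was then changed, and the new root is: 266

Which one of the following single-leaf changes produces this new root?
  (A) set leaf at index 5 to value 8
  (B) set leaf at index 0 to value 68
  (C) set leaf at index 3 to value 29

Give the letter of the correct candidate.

Answer: A

Derivation:
Original leaves: [79, 81, 5, 65, 95, 84]
Target new root: 266
Try each candidate change and compute the resulting root:
Candidate A: set leaf[5] = 8 -> leaves = [79, 81, 5, 65, 95, 8]
  L0: [79, 81, 5, 65, 95, 8]
  L1: h(79,81)=(79*31+81)%997=536 h(5,65)=(5*31+65)%997=220 h(95,8)=(95*31+8)%997=959 -> [536, 220, 959]
  L2: h(536,220)=(536*31+220)%997=884 h(959,959)=(959*31+959)%997=778 -> [884, 778]
  L3: h(884,778)=(884*31+778)%997=266 -> [266]
  root = 266 == target 266  ** MATCH **
Candidate B: set leaf[0] = 68 -> leaves = [68, 81, 5, 65, 95, 84]
  L0: [68, 81, 5, 65, 95, 84]
  L1: h(68,81)=(68*31+81)%997=195 h(5,65)=(5*31+65)%997=220 h(95,84)=(95*31+84)%997=38 -> [195, 220, 38]
  L2: h(195,220)=(195*31+220)%997=283 h(38,38)=(38*31+38)%997=219 -> [283, 219]
  L3: h(283,219)=(283*31+219)%997=19 -> [19]
  root = 19 != target 266
Candidate C: set leaf[3] = 29 -> leaves = [79, 81, 5, 29, 95, 84]
  L0: [79, 81, 5, 29, 95, 84]
  L1: h(79,81)=(79*31+81)%997=536 h(5,29)=(5*31+29)%997=184 h(95,84)=(95*31+84)%997=38 -> [536, 184, 38]
  L2: h(536,184)=(536*31+184)%997=848 h(38,38)=(38*31+38)%997=219 -> [848, 219]
  L3: h(848,219)=(848*31+219)%997=585 -> [585]
  root = 585 != target 266
Candidate A produces the target root.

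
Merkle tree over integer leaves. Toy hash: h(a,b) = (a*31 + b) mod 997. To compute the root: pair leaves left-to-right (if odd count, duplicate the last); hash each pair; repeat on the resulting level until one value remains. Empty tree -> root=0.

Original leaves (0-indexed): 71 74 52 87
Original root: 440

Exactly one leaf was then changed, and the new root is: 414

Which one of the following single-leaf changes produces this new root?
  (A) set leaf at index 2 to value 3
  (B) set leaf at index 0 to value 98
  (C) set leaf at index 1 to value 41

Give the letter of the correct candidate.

Answer: C

Derivation:
Original leaves: [71, 74, 52, 87]
Target new root: 414
Try each candidate change and compute the resulting root:
Candidate A: set leaf[2] = 3 -> leaves = [71, 74, 3, 87]
  L0: [71, 74, 3, 87]
  L1: h(71,74)=(71*31+74)%997=281 h(3,87)=(3*31+87)%997=180 -> [281, 180]
  L2: h(281,180)=(281*31+180)%997=915 -> [915]
  root = 915 != target 414
Candidate B: set leaf[0] = 98 -> leaves = [98, 74, 52, 87]
  L0: [98, 74, 52, 87]
  L1: h(98,74)=(98*31+74)%997=121 h(52,87)=(52*31+87)%997=702 -> [121, 702]
  L2: h(121,702)=(121*31+702)%997=465 -> [465]
  root = 465 != target 414
Candidate C: set leaf[1] = 41 -> leaves = [71, 41, 52, 87]
  L0: [71, 41, 52, 87]
  L1: h(71,41)=(71*31+41)%997=248 h(52,87)=(52*31+87)%997=702 -> [248, 702]
  L2: h(248,702)=(248*31+702)%997=414 -> [414]
  root = 414 == target 414  ** MATCH **
Candidate C produces the target root.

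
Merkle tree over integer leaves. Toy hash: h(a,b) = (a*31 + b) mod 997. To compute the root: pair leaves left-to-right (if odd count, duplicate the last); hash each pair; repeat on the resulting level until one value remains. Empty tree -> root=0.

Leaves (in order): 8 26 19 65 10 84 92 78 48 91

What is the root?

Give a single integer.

L0: [8, 26, 19, 65, 10, 84, 92, 78, 48, 91]
L1: h(8,26)=(8*31+26)%997=274 h(19,65)=(19*31+65)%997=654 h(10,84)=(10*31+84)%997=394 h(92,78)=(92*31+78)%997=936 h(48,91)=(48*31+91)%997=582 -> [274, 654, 394, 936, 582]
L2: h(274,654)=(274*31+654)%997=175 h(394,936)=(394*31+936)%997=189 h(582,582)=(582*31+582)%997=678 -> [175, 189, 678]
L3: h(175,189)=(175*31+189)%997=629 h(678,678)=(678*31+678)%997=759 -> [629, 759]
L4: h(629,759)=(629*31+759)%997=318 -> [318]

Answer: 318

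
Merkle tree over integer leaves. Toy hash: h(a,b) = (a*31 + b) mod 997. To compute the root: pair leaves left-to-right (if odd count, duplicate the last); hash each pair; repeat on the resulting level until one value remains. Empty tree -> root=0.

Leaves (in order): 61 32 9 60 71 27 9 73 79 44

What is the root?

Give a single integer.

Answer: 242

Derivation:
L0: [61, 32, 9, 60, 71, 27, 9, 73, 79, 44]
L1: h(61,32)=(61*31+32)%997=926 h(9,60)=(9*31+60)%997=339 h(71,27)=(71*31+27)%997=234 h(9,73)=(9*31+73)%997=352 h(79,44)=(79*31+44)%997=499 -> [926, 339, 234, 352, 499]
L2: h(926,339)=(926*31+339)%997=132 h(234,352)=(234*31+352)%997=627 h(499,499)=(499*31+499)%997=16 -> [132, 627, 16]
L3: h(132,627)=(132*31+627)%997=731 h(16,16)=(16*31+16)%997=512 -> [731, 512]
L4: h(731,512)=(731*31+512)%997=242 -> [242]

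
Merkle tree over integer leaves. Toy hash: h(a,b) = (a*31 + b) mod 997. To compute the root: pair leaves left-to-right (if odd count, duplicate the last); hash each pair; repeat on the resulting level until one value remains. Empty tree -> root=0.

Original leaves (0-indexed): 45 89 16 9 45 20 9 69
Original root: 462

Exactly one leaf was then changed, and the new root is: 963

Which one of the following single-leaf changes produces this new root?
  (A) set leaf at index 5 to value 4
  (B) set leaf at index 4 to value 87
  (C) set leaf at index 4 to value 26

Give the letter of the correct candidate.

Answer: A

Derivation:
Original leaves: [45, 89, 16, 9, 45, 20, 9, 69]
Target new root: 963
Try each candidate change and compute the resulting root:
Candidate A: set leaf[5] = 4 -> leaves = [45, 89, 16, 9, 45, 4, 9, 69]
  L0: [45, 89, 16, 9, 45, 4, 9, 69]
  L1: h(45,89)=(45*31+89)%997=487 h(16,9)=(16*31+9)%997=505 h(45,4)=(45*31+4)%997=402 h(9,69)=(9*31+69)%997=348 -> [487, 505, 402, 348]
  L2: h(487,505)=(487*31+505)%997=647 h(402,348)=(402*31+348)%997=846 -> [647, 846]
  L3: h(647,846)=(647*31+846)%997=963 -> [963]
  root = 963 == target 963  ** MATCH **
Candidate B: set leaf[4] = 87 -> leaves = [45, 89, 16, 9, 87, 20, 9, 69]
  L0: [45, 89, 16, 9, 87, 20, 9, 69]
  L1: h(45,89)=(45*31+89)%997=487 h(16,9)=(16*31+9)%997=505 h(87,20)=(87*31+20)%997=723 h(9,69)=(9*31+69)%997=348 -> [487, 505, 723, 348]
  L2: h(487,505)=(487*31+505)%997=647 h(723,348)=(723*31+348)%997=827 -> [647, 827]
  L3: h(647,827)=(647*31+827)%997=944 -> [944]
  root = 944 != target 963
Candidate C: set leaf[4] = 26 -> leaves = [45, 89, 16, 9, 26, 20, 9, 69]
  L0: [45, 89, 16, 9, 26, 20, 9, 69]
  L1: h(45,89)=(45*31+89)%997=487 h(16,9)=(16*31+9)%997=505 h(26,20)=(26*31+20)%997=826 h(9,69)=(9*31+69)%997=348 -> [487, 505, 826, 348]
  L2: h(487,505)=(487*31+505)%997=647 h(826,348)=(826*31+348)%997=32 -> [647, 32]
  L3: h(647,32)=(647*31+32)%997=149 -> [149]
  root = 149 != target 963
Candidate A produces the target root.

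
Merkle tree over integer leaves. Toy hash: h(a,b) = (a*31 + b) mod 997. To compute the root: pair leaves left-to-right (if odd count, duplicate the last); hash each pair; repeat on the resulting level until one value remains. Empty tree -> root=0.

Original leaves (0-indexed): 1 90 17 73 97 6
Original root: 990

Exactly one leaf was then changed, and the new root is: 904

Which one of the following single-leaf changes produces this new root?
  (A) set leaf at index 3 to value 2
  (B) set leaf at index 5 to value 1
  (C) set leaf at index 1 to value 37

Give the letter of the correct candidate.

Original leaves: [1, 90, 17, 73, 97, 6]
Target new root: 904
Try each candidate change and compute the resulting root:
Candidate A: set leaf[3] = 2 -> leaves = [1, 90, 17, 2, 97, 6]
  L0: [1, 90, 17, 2, 97, 6]
  L1: h(1,90)=(1*31+90)%997=121 h(17,2)=(17*31+2)%997=529 h(97,6)=(97*31+6)%997=22 -> [121, 529, 22]
  L2: h(121,529)=(121*31+529)%997=292 h(22,22)=(22*31+22)%997=704 -> [292, 704]
  L3: h(292,704)=(292*31+704)%997=783 -> [783]
  root = 783 != target 904
Candidate B: set leaf[5] = 1 -> leaves = [1, 90, 17, 73, 97, 1]
  L0: [1, 90, 17, 73, 97, 1]
  L1: h(1,90)=(1*31+90)%997=121 h(17,73)=(17*31+73)%997=600 h(97,1)=(97*31+1)%997=17 -> [121, 600, 17]
  L2: h(121,600)=(121*31+600)%997=363 h(17,17)=(17*31+17)%997=544 -> [363, 544]
  L3: h(363,544)=(363*31+544)%997=830 -> [830]
  root = 830 != target 904
Candidate C: set leaf[1] = 37 -> leaves = [1, 37, 17, 73, 97, 6]
  L0: [1, 37, 17, 73, 97, 6]
  L1: h(1,37)=(1*31+37)%997=68 h(17,73)=(17*31+73)%997=600 h(97,6)=(97*31+6)%997=22 -> [68, 600, 22]
  L2: h(68,600)=(68*31+600)%997=714 h(22,22)=(22*31+22)%997=704 -> [714, 704]
  L3: h(714,704)=(714*31+704)%997=904 -> [904]
  root = 904 == target 904  ** MATCH **
Candidate C produces the target root.

Answer: C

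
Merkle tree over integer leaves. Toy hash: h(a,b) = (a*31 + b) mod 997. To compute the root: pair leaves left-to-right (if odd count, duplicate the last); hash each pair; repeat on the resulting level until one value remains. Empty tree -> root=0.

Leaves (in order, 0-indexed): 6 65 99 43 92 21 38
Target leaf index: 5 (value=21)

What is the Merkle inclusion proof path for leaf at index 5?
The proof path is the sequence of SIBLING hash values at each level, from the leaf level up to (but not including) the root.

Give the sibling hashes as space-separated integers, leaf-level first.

L0 (leaves): [6, 65, 99, 43, 92, 21, 38], target index=5
L1: h(6,65)=(6*31+65)%997=251 [pair 0] h(99,43)=(99*31+43)%997=121 [pair 1] h(92,21)=(92*31+21)%997=879 [pair 2] h(38,38)=(38*31+38)%997=219 [pair 3] -> [251, 121, 879, 219]
  Sibling for proof at L0: 92
L2: h(251,121)=(251*31+121)%997=923 [pair 0] h(879,219)=(879*31+219)%997=549 [pair 1] -> [923, 549]
  Sibling for proof at L1: 219
L3: h(923,549)=(923*31+549)%997=249 [pair 0] -> [249]
  Sibling for proof at L2: 923
Root: 249
Proof path (sibling hashes from leaf to root): [92, 219, 923]

Answer: 92 219 923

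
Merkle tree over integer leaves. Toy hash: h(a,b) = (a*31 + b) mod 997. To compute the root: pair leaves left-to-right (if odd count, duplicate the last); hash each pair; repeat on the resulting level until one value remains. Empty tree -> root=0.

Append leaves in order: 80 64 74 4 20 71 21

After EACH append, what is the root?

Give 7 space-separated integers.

After append 80 (leaves=[80]):
  L0: [80]
  root=80
After append 64 (leaves=[80, 64]):
  L0: [80, 64]
  L1: h(80,64)=(80*31+64)%997=550 -> [550]
  root=550
After append 74 (leaves=[80, 64, 74]):
  L0: [80, 64, 74]
  L1: h(80,64)=(80*31+64)%997=550 h(74,74)=(74*31+74)%997=374 -> [550, 374]
  L2: h(550,374)=(550*31+374)%997=475 -> [475]
  root=475
After append 4 (leaves=[80, 64, 74, 4]):
  L0: [80, 64, 74, 4]
  L1: h(80,64)=(80*31+64)%997=550 h(74,4)=(74*31+4)%997=304 -> [550, 304]
  L2: h(550,304)=(550*31+304)%997=405 -> [405]
  root=405
After append 20 (leaves=[80, 64, 74, 4, 20]):
  L0: [80, 64, 74, 4, 20]
  L1: h(80,64)=(80*31+64)%997=550 h(74,4)=(74*31+4)%997=304 h(20,20)=(20*31+20)%997=640 -> [550, 304, 640]
  L2: h(550,304)=(550*31+304)%997=405 h(640,640)=(640*31+640)%997=540 -> [405, 540]
  L3: h(405,540)=(405*31+540)%997=134 -> [134]
  root=134
After append 71 (leaves=[80, 64, 74, 4, 20, 71]):
  L0: [80, 64, 74, 4, 20, 71]
  L1: h(80,64)=(80*31+64)%997=550 h(74,4)=(74*31+4)%997=304 h(20,71)=(20*31+71)%997=691 -> [550, 304, 691]
  L2: h(550,304)=(550*31+304)%997=405 h(691,691)=(691*31+691)%997=178 -> [405, 178]
  L3: h(405,178)=(405*31+178)%997=769 -> [769]
  root=769
After append 21 (leaves=[80, 64, 74, 4, 20, 71, 21]):
  L0: [80, 64, 74, 4, 20, 71, 21]
  L1: h(80,64)=(80*31+64)%997=550 h(74,4)=(74*31+4)%997=304 h(20,71)=(20*31+71)%997=691 h(21,21)=(21*31+21)%997=672 -> [550, 304, 691, 672]
  L2: h(550,304)=(550*31+304)%997=405 h(691,672)=(691*31+672)%997=159 -> [405, 159]
  L3: h(405,159)=(405*31+159)%997=750 -> [750]
  root=750

Answer: 80 550 475 405 134 769 750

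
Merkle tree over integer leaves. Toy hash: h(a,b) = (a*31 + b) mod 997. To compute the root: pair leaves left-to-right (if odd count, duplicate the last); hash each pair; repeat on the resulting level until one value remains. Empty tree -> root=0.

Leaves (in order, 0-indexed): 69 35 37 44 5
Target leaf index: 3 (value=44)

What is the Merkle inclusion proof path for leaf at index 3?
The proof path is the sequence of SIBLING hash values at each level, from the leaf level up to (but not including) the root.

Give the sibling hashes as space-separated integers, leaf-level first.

Answer: 37 180 135

Derivation:
L0 (leaves): [69, 35, 37, 44, 5], target index=3
L1: h(69,35)=(69*31+35)%997=180 [pair 0] h(37,44)=(37*31+44)%997=194 [pair 1] h(5,5)=(5*31+5)%997=160 [pair 2] -> [180, 194, 160]
  Sibling for proof at L0: 37
L2: h(180,194)=(180*31+194)%997=789 [pair 0] h(160,160)=(160*31+160)%997=135 [pair 1] -> [789, 135]
  Sibling for proof at L1: 180
L3: h(789,135)=(789*31+135)%997=666 [pair 0] -> [666]
  Sibling for proof at L2: 135
Root: 666
Proof path (sibling hashes from leaf to root): [37, 180, 135]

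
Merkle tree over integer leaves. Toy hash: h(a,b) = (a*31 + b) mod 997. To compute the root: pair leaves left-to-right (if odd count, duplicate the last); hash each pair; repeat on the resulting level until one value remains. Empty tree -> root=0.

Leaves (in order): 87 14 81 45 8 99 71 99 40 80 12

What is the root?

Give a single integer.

Answer: 815

Derivation:
L0: [87, 14, 81, 45, 8, 99, 71, 99, 40, 80, 12]
L1: h(87,14)=(87*31+14)%997=717 h(81,45)=(81*31+45)%997=562 h(8,99)=(8*31+99)%997=347 h(71,99)=(71*31+99)%997=306 h(40,80)=(40*31+80)%997=323 h(12,12)=(12*31+12)%997=384 -> [717, 562, 347, 306, 323, 384]
L2: h(717,562)=(717*31+562)%997=855 h(347,306)=(347*31+306)%997=96 h(323,384)=(323*31+384)%997=427 -> [855, 96, 427]
L3: h(855,96)=(855*31+96)%997=679 h(427,427)=(427*31+427)%997=703 -> [679, 703]
L4: h(679,703)=(679*31+703)%997=815 -> [815]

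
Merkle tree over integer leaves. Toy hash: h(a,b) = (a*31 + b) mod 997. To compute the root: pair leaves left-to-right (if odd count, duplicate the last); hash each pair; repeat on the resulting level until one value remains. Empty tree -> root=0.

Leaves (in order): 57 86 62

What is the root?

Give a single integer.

L0: [57, 86, 62]
L1: h(57,86)=(57*31+86)%997=856 h(62,62)=(62*31+62)%997=987 -> [856, 987]
L2: h(856,987)=(856*31+987)%997=604 -> [604]

Answer: 604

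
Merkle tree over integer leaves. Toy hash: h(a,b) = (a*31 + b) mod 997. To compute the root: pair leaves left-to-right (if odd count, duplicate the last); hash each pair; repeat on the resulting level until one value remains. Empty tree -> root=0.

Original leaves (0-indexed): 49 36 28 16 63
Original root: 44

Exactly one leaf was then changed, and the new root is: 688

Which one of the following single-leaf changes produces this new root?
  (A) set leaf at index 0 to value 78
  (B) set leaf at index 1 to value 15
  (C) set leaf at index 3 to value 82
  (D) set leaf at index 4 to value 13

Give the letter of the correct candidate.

Answer: D

Derivation:
Original leaves: [49, 36, 28, 16, 63]
Target new root: 688
Try each candidate change and compute the resulting root:
Candidate A: set leaf[0] = 78 -> leaves = [78, 36, 28, 16, 63]
  L0: [78, 36, 28, 16, 63]
  L1: h(78,36)=(78*31+36)%997=460 h(28,16)=(28*31+16)%997=884 h(63,63)=(63*31+63)%997=22 -> [460, 884, 22]
  L2: h(460,884)=(460*31+884)%997=189 h(22,22)=(22*31+22)%997=704 -> [189, 704]
  L3: h(189,704)=(189*31+704)%997=581 -> [581]
  root = 581 != target 688
Candidate B: set leaf[1] = 15 -> leaves = [49, 15, 28, 16, 63]
  L0: [49, 15, 28, 16, 63]
  L1: h(49,15)=(49*31+15)%997=537 h(28,16)=(28*31+16)%997=884 h(63,63)=(63*31+63)%997=22 -> [537, 884, 22]
  L2: h(537,884)=(537*31+884)%997=582 h(22,22)=(22*31+22)%997=704 -> [582, 704]
  L3: h(582,704)=(582*31+704)%997=800 -> [800]
  root = 800 != target 688
Candidate C: set leaf[3] = 82 -> leaves = [49, 36, 28, 82, 63]
  L0: [49, 36, 28, 82, 63]
  L1: h(49,36)=(49*31+36)%997=558 h(28,82)=(28*31+82)%997=950 h(63,63)=(63*31+63)%997=22 -> [558, 950, 22]
  L2: h(558,950)=(558*31+950)%997=302 h(22,22)=(22*31+22)%997=704 -> [302, 704]
  L3: h(302,704)=(302*31+704)%997=96 -> [96]
  root = 96 != target 688
Candidate D: set leaf[4] = 13 -> leaves = [49, 36, 28, 16, 13]
  L0: [49, 36, 28, 16, 13]
  L1: h(49,36)=(49*31+36)%997=558 h(28,16)=(28*31+16)%997=884 h(13,13)=(13*31+13)%997=416 -> [558, 884, 416]
  L2: h(558,884)=(558*31+884)%997=236 h(416,416)=(416*31+416)%997=351 -> [236, 351]
  L3: h(236,351)=(236*31+351)%997=688 -> [688]
  root = 688 == target 688  ** MATCH **
Candidate D produces the target root.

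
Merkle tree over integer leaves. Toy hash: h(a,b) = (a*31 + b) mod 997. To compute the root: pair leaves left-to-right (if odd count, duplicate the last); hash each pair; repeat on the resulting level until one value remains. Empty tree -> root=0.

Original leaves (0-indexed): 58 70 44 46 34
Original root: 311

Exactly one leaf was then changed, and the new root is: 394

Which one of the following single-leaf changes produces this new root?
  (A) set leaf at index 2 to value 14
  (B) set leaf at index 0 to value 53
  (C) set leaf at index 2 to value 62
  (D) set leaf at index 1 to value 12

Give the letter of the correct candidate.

Original leaves: [58, 70, 44, 46, 34]
Target new root: 394
Try each candidate change and compute the resulting root:
Candidate A: set leaf[2] = 14 -> leaves = [58, 70, 14, 46, 34]
  L0: [58, 70, 14, 46, 34]
  L1: h(58,70)=(58*31+70)%997=871 h(14,46)=(14*31+46)%997=480 h(34,34)=(34*31+34)%997=91 -> [871, 480, 91]
  L2: h(871,480)=(871*31+480)%997=562 h(91,91)=(91*31+91)%997=918 -> [562, 918]
  L3: h(562,918)=(562*31+918)%997=394 -> [394]
  root = 394 == target 394  ** MATCH **
Candidate B: set leaf[0] = 53 -> leaves = [53, 70, 44, 46, 34]
  L0: [53, 70, 44, 46, 34]
  L1: h(53,70)=(53*31+70)%997=716 h(44,46)=(44*31+46)%997=413 h(34,34)=(34*31+34)%997=91 -> [716, 413, 91]
  L2: h(716,413)=(716*31+413)%997=675 h(91,91)=(91*31+91)%997=918 -> [675, 918]
  L3: h(675,918)=(675*31+918)%997=906 -> [906]
  root = 906 != target 394
Candidate C: set leaf[2] = 62 -> leaves = [58, 70, 62, 46, 34]
  L0: [58, 70, 62, 46, 34]
  L1: h(58,70)=(58*31+70)%997=871 h(62,46)=(62*31+46)%997=971 h(34,34)=(34*31+34)%997=91 -> [871, 971, 91]
  L2: h(871,971)=(871*31+971)%997=56 h(91,91)=(91*31+91)%997=918 -> [56, 918]
  L3: h(56,918)=(56*31+918)%997=660 -> [660]
  root = 660 != target 394
Candidate D: set leaf[1] = 12 -> leaves = [58, 12, 44, 46, 34]
  L0: [58, 12, 44, 46, 34]
  L1: h(58,12)=(58*31+12)%997=813 h(44,46)=(44*31+46)%997=413 h(34,34)=(34*31+34)%997=91 -> [813, 413, 91]
  L2: h(813,413)=(813*31+413)%997=691 h(91,91)=(91*31+91)%997=918 -> [691, 918]
  L3: h(691,918)=(691*31+918)%997=405 -> [405]
  root = 405 != target 394
Candidate A produces the target root.

Answer: A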